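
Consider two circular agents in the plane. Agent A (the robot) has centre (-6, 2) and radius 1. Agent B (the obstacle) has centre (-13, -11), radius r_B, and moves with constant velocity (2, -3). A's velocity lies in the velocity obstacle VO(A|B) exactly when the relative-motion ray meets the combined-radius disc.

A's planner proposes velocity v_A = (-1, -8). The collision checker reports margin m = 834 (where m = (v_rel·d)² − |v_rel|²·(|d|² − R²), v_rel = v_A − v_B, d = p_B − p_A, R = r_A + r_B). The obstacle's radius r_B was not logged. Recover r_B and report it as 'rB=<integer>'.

m = 834
d = (-7, -13);  v_rel = (-3, -5),  |v_rel|² = 34
v_rel×d = (-3)·(-13) − (-5)·(-7) = 4
since m = R²·34 − 4²:  R² = (16 + 834) / 34 = 25
R = √25 = 5  ⇒  r_B = 5 − 1 = 4

rB=4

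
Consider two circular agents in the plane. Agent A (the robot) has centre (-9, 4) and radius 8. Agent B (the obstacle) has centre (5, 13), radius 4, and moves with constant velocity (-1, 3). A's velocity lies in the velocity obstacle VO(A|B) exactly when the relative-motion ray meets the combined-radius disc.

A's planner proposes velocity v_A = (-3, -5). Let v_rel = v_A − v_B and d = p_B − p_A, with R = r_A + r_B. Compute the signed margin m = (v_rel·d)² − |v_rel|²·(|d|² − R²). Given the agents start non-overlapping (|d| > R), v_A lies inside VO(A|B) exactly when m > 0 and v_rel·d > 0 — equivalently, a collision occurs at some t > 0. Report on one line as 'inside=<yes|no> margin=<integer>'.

d = (14, 9),  |d|² = 277;  R = 8+4 = 12,  c = 277−12² = 133
v_rel = (-2, -8),  |v_rel|² = 68;  v_rel·d = (-2)·(14) + (-8)·(9) = -100
68·t² + 200·t + 133 = 0  ⇒  m = (-100)² − 68·133 = 956
m = 956 > 0,  v_rel·d = -100 < 0  ⇒  outside

inside=no margin=956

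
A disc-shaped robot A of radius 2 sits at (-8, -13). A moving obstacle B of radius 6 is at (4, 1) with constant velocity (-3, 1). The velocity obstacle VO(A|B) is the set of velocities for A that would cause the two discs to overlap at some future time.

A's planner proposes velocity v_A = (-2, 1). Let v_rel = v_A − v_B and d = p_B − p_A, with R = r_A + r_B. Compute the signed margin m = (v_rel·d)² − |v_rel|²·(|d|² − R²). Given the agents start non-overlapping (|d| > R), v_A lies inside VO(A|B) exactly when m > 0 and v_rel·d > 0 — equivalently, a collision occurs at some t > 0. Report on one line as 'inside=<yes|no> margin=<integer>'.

d = (12, 14),  |d|² = 340;  R = 2+6 = 8,  c = 340−8² = 276
v_rel = (1, 0),  |v_rel|² = 1;  v_rel·d = (1)·(12) + (0)·(14) = 12
1·t² − 24·t + 276 = 0  ⇒  m = 12² − 1·276 = -132
m = -132 < 0,  v_rel·d = 12 > 0  ⇒  outside

inside=no margin=-132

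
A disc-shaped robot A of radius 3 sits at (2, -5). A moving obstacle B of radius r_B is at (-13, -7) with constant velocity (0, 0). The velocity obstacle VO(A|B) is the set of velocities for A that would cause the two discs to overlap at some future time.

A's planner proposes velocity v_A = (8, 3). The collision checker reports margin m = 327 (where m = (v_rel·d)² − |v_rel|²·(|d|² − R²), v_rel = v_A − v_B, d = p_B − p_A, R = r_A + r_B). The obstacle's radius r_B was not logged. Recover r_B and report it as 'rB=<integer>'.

m = 327
d = (-15, -2);  v_rel = (8, 3),  |v_rel|² = 73
v_rel×d = (8)·(-2) − (3)·(-15) = 29
since m = R²·73 − 29²:  R² = (841 + 327) / 73 = 16
R = √16 = 4  ⇒  r_B = 4 − 3 = 1

rB=1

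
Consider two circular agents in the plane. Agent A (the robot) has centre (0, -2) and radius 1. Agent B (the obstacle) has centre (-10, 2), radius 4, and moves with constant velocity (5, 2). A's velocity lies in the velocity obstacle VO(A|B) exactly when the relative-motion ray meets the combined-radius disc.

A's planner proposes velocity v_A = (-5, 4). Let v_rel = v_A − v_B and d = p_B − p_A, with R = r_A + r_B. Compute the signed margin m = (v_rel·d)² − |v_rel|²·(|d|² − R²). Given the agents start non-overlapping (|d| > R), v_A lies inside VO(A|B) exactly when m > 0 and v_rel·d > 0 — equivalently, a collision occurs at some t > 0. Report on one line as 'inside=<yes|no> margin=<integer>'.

d = (-10, 4),  |d|² = 116;  R = 1+4 = 5,  c = 116−5² = 91
v_rel = (-10, 2),  |v_rel|² = 104;  v_rel·d = (-10)·(-10) + (2)·(4) = 108
104·t² − 216·t + 91 = 0  ⇒  m = 108² − 104·91 = 2200
m = 2200 > 0,  v_rel·d = 108 > 0  ⇒  inside

inside=yes margin=2200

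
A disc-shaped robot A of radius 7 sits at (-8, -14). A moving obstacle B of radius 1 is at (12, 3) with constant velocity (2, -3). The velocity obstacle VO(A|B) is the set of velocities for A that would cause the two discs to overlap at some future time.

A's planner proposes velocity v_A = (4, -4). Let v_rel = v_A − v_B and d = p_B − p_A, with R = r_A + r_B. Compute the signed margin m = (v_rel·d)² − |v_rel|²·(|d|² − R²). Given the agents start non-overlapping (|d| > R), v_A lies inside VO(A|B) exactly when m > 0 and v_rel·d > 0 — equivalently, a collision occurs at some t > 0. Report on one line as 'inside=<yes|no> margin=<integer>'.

d = (20, 17),  |d|² = 689;  R = 7+1 = 8,  c = 689−8² = 625
v_rel = (2, -1),  |v_rel|² = 5;  v_rel·d = (2)·(20) + (-1)·(17) = 23
5·t² − 46·t + 625 = 0  ⇒  m = 23² − 5·625 = -2596
m = -2596 < 0,  v_rel·d = 23 > 0  ⇒  outside

inside=no margin=-2596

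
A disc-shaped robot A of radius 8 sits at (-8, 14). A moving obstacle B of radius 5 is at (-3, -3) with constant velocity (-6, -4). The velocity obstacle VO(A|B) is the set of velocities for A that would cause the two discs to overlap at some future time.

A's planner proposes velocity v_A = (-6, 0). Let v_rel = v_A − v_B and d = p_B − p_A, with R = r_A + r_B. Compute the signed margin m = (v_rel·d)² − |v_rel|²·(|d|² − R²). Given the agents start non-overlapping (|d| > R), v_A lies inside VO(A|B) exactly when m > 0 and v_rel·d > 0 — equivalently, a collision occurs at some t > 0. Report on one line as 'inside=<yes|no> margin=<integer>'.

d = (5, -17),  |d|² = 314;  R = 8+5 = 13,  c = 314−13² = 145
v_rel = (0, 4),  |v_rel|² = 16;  v_rel·d = (0)·(5) + (4)·(-17) = -68
16·t² + 136·t + 145 = 0  ⇒  m = (-68)² − 16·145 = 2304
m = 2304 > 0,  v_rel·d = -68 < 0  ⇒  outside

inside=no margin=2304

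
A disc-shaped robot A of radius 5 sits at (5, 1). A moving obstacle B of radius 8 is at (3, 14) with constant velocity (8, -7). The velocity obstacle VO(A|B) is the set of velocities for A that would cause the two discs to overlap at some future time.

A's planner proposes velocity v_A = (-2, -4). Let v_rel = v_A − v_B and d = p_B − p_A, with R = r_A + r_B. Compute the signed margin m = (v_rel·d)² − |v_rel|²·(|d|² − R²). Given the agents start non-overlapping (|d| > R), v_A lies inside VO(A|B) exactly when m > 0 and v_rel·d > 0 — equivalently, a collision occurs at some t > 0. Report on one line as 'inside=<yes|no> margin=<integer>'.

d = (-2, 13),  |d|² = 173;  R = 5+8 = 13,  c = 173−13² = 4
v_rel = (-10, 3),  |v_rel|² = 109;  v_rel·d = (-10)·(-2) + (3)·(13) = 59
109·t² − 118·t + 4 = 0  ⇒  m = 59² − 109·4 = 3045
m = 3045 > 0,  v_rel·d = 59 > 0  ⇒  inside

inside=yes margin=3045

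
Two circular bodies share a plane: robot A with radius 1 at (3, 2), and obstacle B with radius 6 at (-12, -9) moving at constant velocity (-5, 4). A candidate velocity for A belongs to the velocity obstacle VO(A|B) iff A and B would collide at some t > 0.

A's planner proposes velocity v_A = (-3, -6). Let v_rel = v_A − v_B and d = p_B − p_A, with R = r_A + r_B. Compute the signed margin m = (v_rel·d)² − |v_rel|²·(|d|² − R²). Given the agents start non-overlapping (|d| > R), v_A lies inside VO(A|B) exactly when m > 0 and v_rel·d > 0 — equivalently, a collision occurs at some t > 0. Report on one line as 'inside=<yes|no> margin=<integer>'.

d = (-15, -11),  |d|² = 346;  R = 1+6 = 7,  c = 346−7² = 297
v_rel = (2, -10),  |v_rel|² = 104;  v_rel·d = (2)·(-15) + (-10)·(-11) = 80
104·t² − 160·t + 297 = 0  ⇒  m = 80² − 104·297 = -24488
m = -24488 < 0,  v_rel·d = 80 > 0  ⇒  outside

inside=no margin=-24488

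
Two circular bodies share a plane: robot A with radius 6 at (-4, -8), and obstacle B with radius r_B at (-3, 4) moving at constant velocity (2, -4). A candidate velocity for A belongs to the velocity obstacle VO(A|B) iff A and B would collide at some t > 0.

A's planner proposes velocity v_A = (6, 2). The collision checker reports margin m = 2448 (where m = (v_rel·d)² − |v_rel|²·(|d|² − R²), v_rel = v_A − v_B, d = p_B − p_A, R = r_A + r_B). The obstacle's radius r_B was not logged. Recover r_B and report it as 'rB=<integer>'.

m = 2448
d = (1, 12);  v_rel = (4, 6),  |v_rel|² = 52
v_rel×d = (4)·(12) − (6)·(1) = 42
since m = R²·52 − 42²:  R² = (1764 + 2448) / 52 = 81
R = √81 = 9  ⇒  r_B = 9 − 6 = 3

rB=3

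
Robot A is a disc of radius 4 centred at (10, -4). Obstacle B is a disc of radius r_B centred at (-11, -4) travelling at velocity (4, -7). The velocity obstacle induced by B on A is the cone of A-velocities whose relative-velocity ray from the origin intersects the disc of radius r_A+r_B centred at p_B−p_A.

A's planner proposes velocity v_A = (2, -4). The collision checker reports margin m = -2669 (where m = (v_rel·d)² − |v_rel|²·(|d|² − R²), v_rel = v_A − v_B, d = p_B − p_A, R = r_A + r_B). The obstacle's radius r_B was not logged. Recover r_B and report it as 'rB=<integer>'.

m = -2669
d = (-21, 0);  v_rel = (-2, 3),  |v_rel|² = 13
v_rel×d = (-2)·(0) − (3)·(-21) = 63
since m = R²·13 − 63²:  R² = (3969 + -2669) / 13 = 100
R = √100 = 10  ⇒  r_B = 10 − 4 = 6

rB=6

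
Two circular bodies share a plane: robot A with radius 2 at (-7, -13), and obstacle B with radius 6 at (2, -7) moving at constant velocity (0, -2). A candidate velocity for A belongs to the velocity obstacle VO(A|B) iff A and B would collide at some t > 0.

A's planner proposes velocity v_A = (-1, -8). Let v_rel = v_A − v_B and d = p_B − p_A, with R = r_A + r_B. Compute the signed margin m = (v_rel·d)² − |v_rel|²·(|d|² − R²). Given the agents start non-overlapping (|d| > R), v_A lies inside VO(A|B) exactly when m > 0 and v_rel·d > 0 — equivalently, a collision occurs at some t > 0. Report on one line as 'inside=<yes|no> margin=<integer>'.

d = (9, 6),  |d|² = 117;  R = 2+6 = 8,  c = 117−8² = 53
v_rel = (-1, -6),  |v_rel|² = 37;  v_rel·d = (-1)·(9) + (-6)·(6) = -45
37·t² + 90·t + 53 = 0  ⇒  m = (-45)² − 37·53 = 64
m = 64 > 0,  v_rel·d = -45 < 0  ⇒  outside

inside=no margin=64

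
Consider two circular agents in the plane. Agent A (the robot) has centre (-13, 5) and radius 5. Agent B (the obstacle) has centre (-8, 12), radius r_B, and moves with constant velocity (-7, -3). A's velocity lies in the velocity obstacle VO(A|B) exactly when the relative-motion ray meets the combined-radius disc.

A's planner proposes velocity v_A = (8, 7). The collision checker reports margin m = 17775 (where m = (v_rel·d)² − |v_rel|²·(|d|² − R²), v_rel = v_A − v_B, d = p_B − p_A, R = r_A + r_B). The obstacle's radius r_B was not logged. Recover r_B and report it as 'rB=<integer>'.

m = 17775
d = (5, 7);  v_rel = (15, 10),  |v_rel|² = 325
v_rel×d = (15)·(7) − (10)·(5) = 55
since m = R²·325 − 55²:  R² = (3025 + 17775) / 325 = 64
R = √64 = 8  ⇒  r_B = 8 − 5 = 3

rB=3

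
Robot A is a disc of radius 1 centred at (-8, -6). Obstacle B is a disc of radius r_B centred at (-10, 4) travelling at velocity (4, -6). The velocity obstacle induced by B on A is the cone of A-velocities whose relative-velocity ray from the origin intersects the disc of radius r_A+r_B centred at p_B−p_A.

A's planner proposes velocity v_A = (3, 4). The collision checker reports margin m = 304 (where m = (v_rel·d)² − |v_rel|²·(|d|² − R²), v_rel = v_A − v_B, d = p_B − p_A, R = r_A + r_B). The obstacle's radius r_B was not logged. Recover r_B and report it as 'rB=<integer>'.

m = 304
d = (-2, 10);  v_rel = (-1, 10),  |v_rel|² = 101
v_rel×d = (-1)·(10) − (10)·(-2) = 10
since m = R²·101 − 10²:  R² = (100 + 304) / 101 = 4
R = √4 = 2  ⇒  r_B = 2 − 1 = 1

rB=1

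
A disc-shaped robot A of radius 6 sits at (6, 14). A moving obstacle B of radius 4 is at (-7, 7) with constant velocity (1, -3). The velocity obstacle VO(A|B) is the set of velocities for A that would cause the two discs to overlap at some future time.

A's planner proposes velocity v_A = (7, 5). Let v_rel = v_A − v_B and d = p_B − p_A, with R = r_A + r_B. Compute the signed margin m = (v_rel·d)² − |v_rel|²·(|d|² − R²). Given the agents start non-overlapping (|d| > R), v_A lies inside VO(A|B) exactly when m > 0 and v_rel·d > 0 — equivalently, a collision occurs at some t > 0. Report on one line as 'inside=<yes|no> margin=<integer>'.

d = (-13, -7),  |d|² = 218;  R = 6+4 = 10,  c = 218−10² = 118
v_rel = (6, 8),  |v_rel|² = 100;  v_rel·d = (6)·(-13) + (8)·(-7) = -134
100·t² + 268·t + 118 = 0  ⇒  m = (-134)² − 100·118 = 6156
m = 6156 > 0,  v_rel·d = -134 < 0  ⇒  outside

inside=no margin=6156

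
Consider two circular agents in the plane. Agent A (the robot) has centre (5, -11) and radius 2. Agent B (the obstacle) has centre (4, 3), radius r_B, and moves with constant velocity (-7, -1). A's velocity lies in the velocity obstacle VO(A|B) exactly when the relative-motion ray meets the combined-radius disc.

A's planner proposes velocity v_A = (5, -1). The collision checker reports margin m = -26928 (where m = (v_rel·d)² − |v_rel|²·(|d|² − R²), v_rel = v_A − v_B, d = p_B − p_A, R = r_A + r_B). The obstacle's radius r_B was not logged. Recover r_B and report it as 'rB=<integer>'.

m = -26928
d = (-1, 14);  v_rel = (12, 0),  |v_rel|² = 144
v_rel×d = (12)·(14) − (0)·(-1) = 168
since m = R²·144 − 168²:  R² = (28224 + -26928) / 144 = 9
R = √9 = 3  ⇒  r_B = 3 − 2 = 1

rB=1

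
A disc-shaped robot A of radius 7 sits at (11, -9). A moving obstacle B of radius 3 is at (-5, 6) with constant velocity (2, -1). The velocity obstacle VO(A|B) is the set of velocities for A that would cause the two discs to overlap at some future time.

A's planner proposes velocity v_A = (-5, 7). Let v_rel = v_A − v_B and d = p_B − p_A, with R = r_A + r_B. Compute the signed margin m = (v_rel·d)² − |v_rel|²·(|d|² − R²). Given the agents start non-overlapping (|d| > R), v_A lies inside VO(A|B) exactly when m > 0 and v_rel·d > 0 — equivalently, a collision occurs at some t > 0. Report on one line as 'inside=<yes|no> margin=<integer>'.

d = (-16, 15),  |d|² = 481;  R = 7+3 = 10,  c = 481−10² = 381
v_rel = (-7, 8),  |v_rel|² = 113;  v_rel·d = (-7)·(-16) + (8)·(15) = 232
113·t² − 464·t + 381 = 0  ⇒  m = 232² − 113·381 = 10771
m = 10771 > 0,  v_rel·d = 232 > 0  ⇒  inside

inside=yes margin=10771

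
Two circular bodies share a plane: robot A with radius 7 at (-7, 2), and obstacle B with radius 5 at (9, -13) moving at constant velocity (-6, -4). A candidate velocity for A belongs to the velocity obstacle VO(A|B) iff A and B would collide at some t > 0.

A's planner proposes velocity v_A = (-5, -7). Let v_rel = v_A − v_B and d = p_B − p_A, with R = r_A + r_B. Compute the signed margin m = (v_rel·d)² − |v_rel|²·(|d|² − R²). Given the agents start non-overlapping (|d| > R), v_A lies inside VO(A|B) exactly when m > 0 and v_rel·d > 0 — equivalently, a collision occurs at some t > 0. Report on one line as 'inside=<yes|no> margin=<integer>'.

d = (16, -15),  |d|² = 481;  R = 7+5 = 12,  c = 481−12² = 337
v_rel = (1, -3),  |v_rel|² = 10;  v_rel·d = (1)·(16) + (-3)·(-15) = 61
10·t² − 122·t + 337 = 0  ⇒  m = 61² − 10·337 = 351
m = 351 > 0,  v_rel·d = 61 > 0  ⇒  inside

inside=yes margin=351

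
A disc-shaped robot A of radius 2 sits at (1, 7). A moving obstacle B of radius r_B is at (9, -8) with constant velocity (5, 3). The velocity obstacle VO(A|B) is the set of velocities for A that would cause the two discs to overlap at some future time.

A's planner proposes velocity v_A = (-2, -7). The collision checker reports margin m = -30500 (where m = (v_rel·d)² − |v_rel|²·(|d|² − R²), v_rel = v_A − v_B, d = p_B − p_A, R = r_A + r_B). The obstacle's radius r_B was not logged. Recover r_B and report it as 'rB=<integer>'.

m = -30500
d = (8, -15);  v_rel = (-7, -10),  |v_rel|² = 149
v_rel×d = (-7)·(-15) − (-10)·(8) = 185
since m = R²·149 − 185²:  R² = (34225 + -30500) / 149 = 25
R = √25 = 5  ⇒  r_B = 5 − 2 = 3

rB=3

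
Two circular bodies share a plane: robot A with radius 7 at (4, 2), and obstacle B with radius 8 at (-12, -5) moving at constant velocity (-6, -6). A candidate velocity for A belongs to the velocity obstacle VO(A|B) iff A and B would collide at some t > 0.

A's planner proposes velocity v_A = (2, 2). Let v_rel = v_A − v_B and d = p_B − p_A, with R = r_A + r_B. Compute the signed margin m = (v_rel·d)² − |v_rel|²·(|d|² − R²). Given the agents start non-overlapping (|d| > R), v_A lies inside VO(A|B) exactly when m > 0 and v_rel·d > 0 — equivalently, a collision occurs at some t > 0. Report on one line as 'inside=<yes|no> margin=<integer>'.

d = (-16, -7),  |d|² = 305;  R = 7+8 = 15,  c = 305−15² = 80
v_rel = (8, 8),  |v_rel|² = 128;  v_rel·d = (8)·(-16) + (8)·(-7) = -184
128·t² + 368·t + 80 = 0  ⇒  m = (-184)² − 128·80 = 23616
m = 23616 > 0,  v_rel·d = -184 < 0  ⇒  outside

inside=no margin=23616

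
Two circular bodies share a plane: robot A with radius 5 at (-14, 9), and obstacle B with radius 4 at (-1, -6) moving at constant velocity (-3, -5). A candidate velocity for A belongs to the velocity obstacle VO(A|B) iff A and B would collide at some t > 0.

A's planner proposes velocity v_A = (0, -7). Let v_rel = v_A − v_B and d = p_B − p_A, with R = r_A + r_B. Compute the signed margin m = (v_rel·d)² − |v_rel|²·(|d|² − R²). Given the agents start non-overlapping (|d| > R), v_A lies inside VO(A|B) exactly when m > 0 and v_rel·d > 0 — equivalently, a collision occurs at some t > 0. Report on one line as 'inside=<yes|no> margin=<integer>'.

d = (13, -15),  |d|² = 394;  R = 5+4 = 9,  c = 394−9² = 313
v_rel = (3, -2),  |v_rel|² = 13;  v_rel·d = (3)·(13) + (-2)·(-15) = 69
13·t² − 138·t + 313 = 0  ⇒  m = 69² − 13·313 = 692
m = 692 > 0,  v_rel·d = 69 > 0  ⇒  inside

inside=yes margin=692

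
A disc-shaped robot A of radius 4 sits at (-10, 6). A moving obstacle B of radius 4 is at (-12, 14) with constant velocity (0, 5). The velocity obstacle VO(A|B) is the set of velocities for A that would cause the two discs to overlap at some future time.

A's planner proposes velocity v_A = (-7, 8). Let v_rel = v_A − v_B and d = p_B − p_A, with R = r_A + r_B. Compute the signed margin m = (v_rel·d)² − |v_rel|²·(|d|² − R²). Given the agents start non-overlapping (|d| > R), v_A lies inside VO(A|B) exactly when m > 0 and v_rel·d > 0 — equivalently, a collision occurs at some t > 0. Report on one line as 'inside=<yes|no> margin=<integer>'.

d = (-2, 8),  |d|² = 68;  R = 4+4 = 8,  c = 68−8² = 4
v_rel = (-7, 3),  |v_rel|² = 58;  v_rel·d = (-7)·(-2) + (3)·(8) = 38
58·t² − 76·t + 4 = 0  ⇒  m = 38² − 58·4 = 1212
m = 1212 > 0,  v_rel·d = 38 > 0  ⇒  inside

inside=yes margin=1212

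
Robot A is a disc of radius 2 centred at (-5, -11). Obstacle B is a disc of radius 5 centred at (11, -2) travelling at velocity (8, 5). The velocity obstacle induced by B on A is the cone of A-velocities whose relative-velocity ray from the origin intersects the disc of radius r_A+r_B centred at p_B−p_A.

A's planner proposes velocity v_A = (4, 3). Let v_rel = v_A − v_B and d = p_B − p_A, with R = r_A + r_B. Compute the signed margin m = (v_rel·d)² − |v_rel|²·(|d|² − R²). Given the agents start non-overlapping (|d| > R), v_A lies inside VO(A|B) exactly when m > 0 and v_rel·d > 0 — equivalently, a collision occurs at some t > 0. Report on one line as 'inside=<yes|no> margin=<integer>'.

d = (16, 9),  |d|² = 337;  R = 2+5 = 7,  c = 337−7² = 288
v_rel = (-4, -2),  |v_rel|² = 20;  v_rel·d = (-4)·(16) + (-2)·(9) = -82
20·t² + 164·t + 288 = 0  ⇒  m = (-82)² − 20·288 = 964
m = 964 > 0,  v_rel·d = -82 < 0  ⇒  outside

inside=no margin=964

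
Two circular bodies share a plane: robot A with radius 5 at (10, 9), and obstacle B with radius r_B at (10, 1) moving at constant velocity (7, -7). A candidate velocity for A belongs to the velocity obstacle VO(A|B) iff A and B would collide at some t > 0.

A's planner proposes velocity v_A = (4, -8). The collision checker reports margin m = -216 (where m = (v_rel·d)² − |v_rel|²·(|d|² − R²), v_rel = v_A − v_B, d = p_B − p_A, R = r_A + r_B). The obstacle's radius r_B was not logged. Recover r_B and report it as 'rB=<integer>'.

m = -216
d = (0, -8);  v_rel = (-3, -1),  |v_rel|² = 10
v_rel×d = (-3)·(-8) − (-1)·(0) = 24
since m = R²·10 − 24²:  R² = (576 + -216) / 10 = 36
R = √36 = 6  ⇒  r_B = 6 − 5 = 1

rB=1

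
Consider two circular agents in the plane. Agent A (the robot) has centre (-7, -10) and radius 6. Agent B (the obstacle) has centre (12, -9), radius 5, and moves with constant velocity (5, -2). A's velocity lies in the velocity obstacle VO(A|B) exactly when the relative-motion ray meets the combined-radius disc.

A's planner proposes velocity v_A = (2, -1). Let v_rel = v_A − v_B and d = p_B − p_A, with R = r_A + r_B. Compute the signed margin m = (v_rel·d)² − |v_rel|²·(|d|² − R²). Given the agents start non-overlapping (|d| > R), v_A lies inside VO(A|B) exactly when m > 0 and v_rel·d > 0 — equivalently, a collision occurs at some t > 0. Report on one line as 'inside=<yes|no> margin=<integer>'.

d = (19, 1),  |d|² = 362;  R = 6+5 = 11,  c = 362−11² = 241
v_rel = (-3, 1),  |v_rel|² = 10;  v_rel·d = (-3)·(19) + (1)·(1) = -56
10·t² + 112·t + 241 = 0  ⇒  m = (-56)² − 10·241 = 726
m = 726 > 0,  v_rel·d = -56 < 0  ⇒  outside

inside=no margin=726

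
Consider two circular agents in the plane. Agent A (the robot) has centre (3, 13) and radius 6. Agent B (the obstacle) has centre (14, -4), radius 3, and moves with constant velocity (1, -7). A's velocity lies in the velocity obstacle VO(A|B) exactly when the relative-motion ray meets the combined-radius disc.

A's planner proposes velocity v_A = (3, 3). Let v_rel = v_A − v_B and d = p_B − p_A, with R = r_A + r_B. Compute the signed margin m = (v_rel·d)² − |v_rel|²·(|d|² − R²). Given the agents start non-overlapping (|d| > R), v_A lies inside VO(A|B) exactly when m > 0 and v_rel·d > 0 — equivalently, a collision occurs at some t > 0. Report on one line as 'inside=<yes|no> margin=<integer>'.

d = (11, -17),  |d|² = 410;  R = 6+3 = 9,  c = 410−9² = 329
v_rel = (2, 10),  |v_rel|² = 104;  v_rel·d = (2)·(11) + (10)·(-17) = -148
104·t² + 296·t + 329 = 0  ⇒  m = (-148)² − 104·329 = -12312
m = -12312 < 0,  v_rel·d = -148 < 0  ⇒  outside

inside=no margin=-12312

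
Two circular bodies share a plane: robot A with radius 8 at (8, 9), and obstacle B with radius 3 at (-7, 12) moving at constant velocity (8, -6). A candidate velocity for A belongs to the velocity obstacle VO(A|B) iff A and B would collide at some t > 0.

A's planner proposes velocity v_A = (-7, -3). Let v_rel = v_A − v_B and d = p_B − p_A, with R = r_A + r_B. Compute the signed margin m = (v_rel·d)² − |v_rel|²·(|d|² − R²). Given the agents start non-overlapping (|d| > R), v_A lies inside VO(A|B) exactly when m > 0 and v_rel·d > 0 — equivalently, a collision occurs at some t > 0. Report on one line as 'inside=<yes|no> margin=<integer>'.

d = (-15, 3),  |d|² = 234;  R = 8+3 = 11,  c = 234−11² = 113
v_rel = (-15, 3),  |v_rel|² = 234;  v_rel·d = (-15)·(-15) + (3)·(3) = 234
234·t² − 468·t + 113 = 0  ⇒  m = 234² − 234·113 = 28314
m = 28314 > 0,  v_rel·d = 234 > 0  ⇒  inside

inside=yes margin=28314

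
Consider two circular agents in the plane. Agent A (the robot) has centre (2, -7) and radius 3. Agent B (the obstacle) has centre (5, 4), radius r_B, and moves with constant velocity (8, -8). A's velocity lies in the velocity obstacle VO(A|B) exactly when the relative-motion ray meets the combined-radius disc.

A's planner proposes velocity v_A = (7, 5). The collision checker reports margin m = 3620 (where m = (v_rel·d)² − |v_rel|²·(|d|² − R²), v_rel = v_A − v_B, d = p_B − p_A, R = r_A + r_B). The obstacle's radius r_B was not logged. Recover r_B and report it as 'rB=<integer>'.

m = 3620
d = (3, 11);  v_rel = (-1, 13),  |v_rel|² = 170
v_rel×d = (-1)·(11) − (13)·(3) = -50
since m = R²·170 − (-50)²:  R² = (2500 + 3620) / 170 = 36
R = √36 = 6  ⇒  r_B = 6 − 3 = 3

rB=3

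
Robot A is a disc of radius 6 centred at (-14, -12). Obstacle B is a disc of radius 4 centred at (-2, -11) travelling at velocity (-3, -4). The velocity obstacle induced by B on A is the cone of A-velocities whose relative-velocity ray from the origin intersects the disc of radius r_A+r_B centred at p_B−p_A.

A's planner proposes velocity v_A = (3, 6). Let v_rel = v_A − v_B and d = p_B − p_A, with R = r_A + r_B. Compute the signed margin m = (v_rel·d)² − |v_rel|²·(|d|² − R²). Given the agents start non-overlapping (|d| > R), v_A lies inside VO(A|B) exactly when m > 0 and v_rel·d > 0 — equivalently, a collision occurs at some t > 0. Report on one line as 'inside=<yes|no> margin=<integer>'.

d = (12, 1),  |d|² = 145;  R = 6+4 = 10,  c = 145−10² = 45
v_rel = (6, 10),  |v_rel|² = 136;  v_rel·d = (6)·(12) + (10)·(1) = 82
136·t² − 164·t + 45 = 0  ⇒  m = 82² − 136·45 = 604
m = 604 > 0,  v_rel·d = 82 > 0  ⇒  inside

inside=yes margin=604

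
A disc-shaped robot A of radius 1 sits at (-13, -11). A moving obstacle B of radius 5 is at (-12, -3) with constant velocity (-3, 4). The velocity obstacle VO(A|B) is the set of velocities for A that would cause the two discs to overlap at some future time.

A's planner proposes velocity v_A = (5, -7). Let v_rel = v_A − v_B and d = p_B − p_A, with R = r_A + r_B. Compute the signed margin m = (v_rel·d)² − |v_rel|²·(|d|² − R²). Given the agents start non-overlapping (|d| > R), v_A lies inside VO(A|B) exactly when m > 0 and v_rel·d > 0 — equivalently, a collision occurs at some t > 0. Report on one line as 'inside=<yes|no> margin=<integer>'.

d = (1, 8),  |d|² = 65;  R = 1+5 = 6,  c = 65−6² = 29
v_rel = (8, -11),  |v_rel|² = 185;  v_rel·d = (8)·(1) + (-11)·(8) = -80
185·t² + 160·t + 29 = 0  ⇒  m = (-80)² − 185·29 = 1035
m = 1035 > 0,  v_rel·d = -80 < 0  ⇒  outside

inside=no margin=1035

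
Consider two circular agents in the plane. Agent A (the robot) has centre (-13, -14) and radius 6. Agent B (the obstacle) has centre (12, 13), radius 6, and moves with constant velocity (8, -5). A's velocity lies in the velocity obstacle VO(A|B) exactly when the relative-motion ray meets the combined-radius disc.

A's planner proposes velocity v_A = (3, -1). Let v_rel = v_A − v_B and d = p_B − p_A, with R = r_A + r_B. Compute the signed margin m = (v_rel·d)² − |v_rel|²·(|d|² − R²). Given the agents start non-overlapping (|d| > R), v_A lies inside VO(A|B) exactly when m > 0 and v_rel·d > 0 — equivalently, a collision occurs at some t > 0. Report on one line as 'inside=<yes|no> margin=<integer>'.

d = (25, 27),  |d|² = 1354;  R = 6+6 = 12,  c = 1354−12² = 1210
v_rel = (-5, 4),  |v_rel|² = 41;  v_rel·d = (-5)·(25) + (4)·(27) = -17
41·t² + 34·t + 1210 = 0  ⇒  m = (-17)² − 41·1210 = -49321
m = -49321 < 0,  v_rel·d = -17 < 0  ⇒  outside

inside=no margin=-49321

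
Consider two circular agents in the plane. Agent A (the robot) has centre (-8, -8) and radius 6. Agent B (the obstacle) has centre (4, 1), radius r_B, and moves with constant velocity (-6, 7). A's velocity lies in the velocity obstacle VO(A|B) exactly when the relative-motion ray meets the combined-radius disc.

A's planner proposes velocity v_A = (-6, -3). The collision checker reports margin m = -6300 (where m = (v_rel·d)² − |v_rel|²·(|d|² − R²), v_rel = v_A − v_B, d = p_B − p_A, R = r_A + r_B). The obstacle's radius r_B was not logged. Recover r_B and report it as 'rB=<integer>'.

m = -6300
d = (12, 9);  v_rel = (0, -10),  |v_rel|² = 100
v_rel×d = (0)·(9) − (-10)·(12) = 120
since m = R²·100 − 120²:  R² = (14400 + -6300) / 100 = 81
R = √81 = 9  ⇒  r_B = 9 − 6 = 3

rB=3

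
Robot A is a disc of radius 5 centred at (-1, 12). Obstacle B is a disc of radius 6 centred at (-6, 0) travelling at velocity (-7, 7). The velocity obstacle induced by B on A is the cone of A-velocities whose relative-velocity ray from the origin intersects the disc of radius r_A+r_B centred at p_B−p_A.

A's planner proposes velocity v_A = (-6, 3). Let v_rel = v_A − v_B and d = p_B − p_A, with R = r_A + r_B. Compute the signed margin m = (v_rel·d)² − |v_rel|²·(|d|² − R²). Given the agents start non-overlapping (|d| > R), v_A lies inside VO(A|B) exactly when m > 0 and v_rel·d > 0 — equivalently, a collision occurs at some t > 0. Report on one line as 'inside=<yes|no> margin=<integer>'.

d = (-5, -12),  |d|² = 169;  R = 5+6 = 11,  c = 169−11² = 48
v_rel = (1, -4),  |v_rel|² = 17;  v_rel·d = (1)·(-5) + (-4)·(-12) = 43
17·t² − 86·t + 48 = 0  ⇒  m = 43² − 17·48 = 1033
m = 1033 > 0,  v_rel·d = 43 > 0  ⇒  inside

inside=yes margin=1033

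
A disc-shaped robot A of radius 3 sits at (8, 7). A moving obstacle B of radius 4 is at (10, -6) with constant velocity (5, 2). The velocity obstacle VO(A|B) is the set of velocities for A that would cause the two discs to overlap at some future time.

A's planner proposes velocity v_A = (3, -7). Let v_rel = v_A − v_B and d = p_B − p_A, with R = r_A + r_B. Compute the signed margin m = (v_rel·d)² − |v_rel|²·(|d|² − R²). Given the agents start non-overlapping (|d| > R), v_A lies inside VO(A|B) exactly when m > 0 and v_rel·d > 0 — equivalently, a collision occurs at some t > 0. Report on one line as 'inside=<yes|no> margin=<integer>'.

d = (2, -13),  |d|² = 173;  R = 3+4 = 7,  c = 173−7² = 124
v_rel = (-2, -9),  |v_rel|² = 85;  v_rel·d = (-2)·(2) + (-9)·(-13) = 113
85·t² − 226·t + 124 = 0  ⇒  m = 113² − 85·124 = 2229
m = 2229 > 0,  v_rel·d = 113 > 0  ⇒  inside

inside=yes margin=2229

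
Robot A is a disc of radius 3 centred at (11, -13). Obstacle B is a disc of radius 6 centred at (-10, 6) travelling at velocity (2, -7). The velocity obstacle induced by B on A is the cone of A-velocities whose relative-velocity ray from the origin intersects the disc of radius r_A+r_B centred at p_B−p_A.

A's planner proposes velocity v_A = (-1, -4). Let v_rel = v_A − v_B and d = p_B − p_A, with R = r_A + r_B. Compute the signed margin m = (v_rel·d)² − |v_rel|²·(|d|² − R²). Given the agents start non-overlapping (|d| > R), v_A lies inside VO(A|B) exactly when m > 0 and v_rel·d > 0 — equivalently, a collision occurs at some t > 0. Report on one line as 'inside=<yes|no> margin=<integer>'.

d = (-21, 19),  |d|² = 802;  R = 3+6 = 9,  c = 802−9² = 721
v_rel = (-3, 3),  |v_rel|² = 18;  v_rel·d = (-3)·(-21) + (3)·(19) = 120
18·t² − 240·t + 721 = 0  ⇒  m = 120² − 18·721 = 1422
m = 1422 > 0,  v_rel·d = 120 > 0  ⇒  inside

inside=yes margin=1422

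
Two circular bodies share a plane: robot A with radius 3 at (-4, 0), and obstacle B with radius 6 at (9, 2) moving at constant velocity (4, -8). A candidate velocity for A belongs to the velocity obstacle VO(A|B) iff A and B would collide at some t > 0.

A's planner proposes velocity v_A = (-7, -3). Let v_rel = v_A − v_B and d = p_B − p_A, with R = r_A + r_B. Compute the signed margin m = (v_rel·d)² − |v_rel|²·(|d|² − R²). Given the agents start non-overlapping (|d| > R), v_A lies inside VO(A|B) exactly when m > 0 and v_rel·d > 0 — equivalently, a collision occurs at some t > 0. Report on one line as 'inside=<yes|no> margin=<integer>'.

d = (13, 2),  |d|² = 173;  R = 3+6 = 9,  c = 173−9² = 92
v_rel = (-11, 5),  |v_rel|² = 146;  v_rel·d = (-11)·(13) + (5)·(2) = -133
146·t² + 266·t + 92 = 0  ⇒  m = (-133)² − 146·92 = 4257
m = 4257 > 0,  v_rel·d = -133 < 0  ⇒  outside

inside=no margin=4257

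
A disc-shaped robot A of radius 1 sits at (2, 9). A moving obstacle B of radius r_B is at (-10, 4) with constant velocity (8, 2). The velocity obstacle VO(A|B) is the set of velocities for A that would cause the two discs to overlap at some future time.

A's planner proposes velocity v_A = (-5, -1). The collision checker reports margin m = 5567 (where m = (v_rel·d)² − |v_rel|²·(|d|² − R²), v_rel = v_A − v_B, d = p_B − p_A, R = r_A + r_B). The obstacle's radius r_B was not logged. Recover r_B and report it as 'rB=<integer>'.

m = 5567
d = (-12, -5);  v_rel = (-13, -3),  |v_rel|² = 178
v_rel×d = (-13)·(-5) − (-3)·(-12) = 29
since m = R²·178 − 29²:  R² = (841 + 5567) / 178 = 36
R = √36 = 6  ⇒  r_B = 6 − 1 = 5

rB=5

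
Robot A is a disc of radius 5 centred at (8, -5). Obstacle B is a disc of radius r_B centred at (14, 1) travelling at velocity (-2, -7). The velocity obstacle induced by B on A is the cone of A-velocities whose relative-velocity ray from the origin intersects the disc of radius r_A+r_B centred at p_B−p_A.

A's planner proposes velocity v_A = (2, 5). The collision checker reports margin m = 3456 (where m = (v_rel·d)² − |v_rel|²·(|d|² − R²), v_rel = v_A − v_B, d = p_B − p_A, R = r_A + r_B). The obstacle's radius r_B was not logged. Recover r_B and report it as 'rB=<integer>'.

m = 3456
d = (6, 6);  v_rel = (4, 12),  |v_rel|² = 160
v_rel×d = (4)·(6) − (12)·(6) = -48
since m = R²·160 − (-48)²:  R² = (2304 + 3456) / 160 = 36
R = √36 = 6  ⇒  r_B = 6 − 5 = 1

rB=1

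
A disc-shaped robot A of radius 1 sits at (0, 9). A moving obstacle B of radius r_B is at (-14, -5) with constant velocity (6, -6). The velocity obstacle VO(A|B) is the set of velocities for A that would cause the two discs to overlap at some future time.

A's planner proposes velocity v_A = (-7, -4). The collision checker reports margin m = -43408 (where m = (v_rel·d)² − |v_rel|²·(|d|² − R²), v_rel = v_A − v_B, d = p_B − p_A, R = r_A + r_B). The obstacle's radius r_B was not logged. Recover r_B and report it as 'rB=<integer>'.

m = -43408
d = (-14, -14);  v_rel = (-13, 2),  |v_rel|² = 173
v_rel×d = (-13)·(-14) − (2)·(-14) = 210
since m = R²·173 − 210²:  R² = (44100 + -43408) / 173 = 4
R = √4 = 2  ⇒  r_B = 2 − 1 = 1

rB=1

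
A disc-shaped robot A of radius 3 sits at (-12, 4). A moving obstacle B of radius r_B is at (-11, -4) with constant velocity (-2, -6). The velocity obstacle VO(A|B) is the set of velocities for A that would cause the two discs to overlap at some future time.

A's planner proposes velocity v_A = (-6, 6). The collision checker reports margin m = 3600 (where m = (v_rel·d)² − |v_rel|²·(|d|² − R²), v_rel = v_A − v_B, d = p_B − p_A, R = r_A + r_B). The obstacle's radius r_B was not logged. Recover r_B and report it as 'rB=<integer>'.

m = 3600
d = (1, -8);  v_rel = (-4, 12),  |v_rel|² = 160
v_rel×d = (-4)·(-8) − (12)·(1) = 20
since m = R²·160 − 20²:  R² = (400 + 3600) / 160 = 25
R = √25 = 5  ⇒  r_B = 5 − 3 = 2

rB=2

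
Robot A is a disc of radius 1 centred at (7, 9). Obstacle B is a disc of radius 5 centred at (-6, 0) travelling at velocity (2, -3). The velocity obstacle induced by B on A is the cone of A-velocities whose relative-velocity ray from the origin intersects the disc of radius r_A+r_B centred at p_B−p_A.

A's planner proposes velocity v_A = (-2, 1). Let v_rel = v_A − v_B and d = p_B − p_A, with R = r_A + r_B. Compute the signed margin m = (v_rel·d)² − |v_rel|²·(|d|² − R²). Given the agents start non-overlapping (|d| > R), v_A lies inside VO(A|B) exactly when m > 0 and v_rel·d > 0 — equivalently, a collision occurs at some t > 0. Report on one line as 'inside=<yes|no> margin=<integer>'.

d = (-13, -9),  |d|² = 250;  R = 1+5 = 6,  c = 250−6² = 214
v_rel = (-4, 4),  |v_rel|² = 32;  v_rel·d = (-4)·(-13) + (4)·(-9) = 16
32·t² − 32·t + 214 = 0  ⇒  m = 16² − 32·214 = -6592
m = -6592 < 0,  v_rel·d = 16 > 0  ⇒  outside

inside=no margin=-6592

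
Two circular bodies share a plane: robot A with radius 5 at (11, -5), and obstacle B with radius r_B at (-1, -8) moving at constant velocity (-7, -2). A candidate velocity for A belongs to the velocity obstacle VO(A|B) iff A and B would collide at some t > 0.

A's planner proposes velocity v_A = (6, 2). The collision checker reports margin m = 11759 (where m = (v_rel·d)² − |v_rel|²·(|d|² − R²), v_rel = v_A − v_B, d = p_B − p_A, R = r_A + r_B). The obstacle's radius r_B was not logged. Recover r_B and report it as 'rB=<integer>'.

m = 11759
d = (-12, -3);  v_rel = (13, 4),  |v_rel|² = 185
v_rel×d = (13)·(-3) − (4)·(-12) = 9
since m = R²·185 − 9²:  R² = (81 + 11759) / 185 = 64
R = √64 = 8  ⇒  r_B = 8 − 5 = 3

rB=3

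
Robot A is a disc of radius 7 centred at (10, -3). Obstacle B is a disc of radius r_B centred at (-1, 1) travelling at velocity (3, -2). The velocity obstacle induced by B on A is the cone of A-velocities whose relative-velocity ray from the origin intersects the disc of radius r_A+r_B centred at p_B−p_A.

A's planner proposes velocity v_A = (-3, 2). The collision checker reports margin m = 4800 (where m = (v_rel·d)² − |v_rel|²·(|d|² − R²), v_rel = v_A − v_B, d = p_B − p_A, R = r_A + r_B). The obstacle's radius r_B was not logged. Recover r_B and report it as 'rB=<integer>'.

m = 4800
d = (-11, 4);  v_rel = (-6, 4),  |v_rel|² = 52
v_rel×d = (-6)·(4) − (4)·(-11) = 20
since m = R²·52 − 20²:  R² = (400 + 4800) / 52 = 100
R = √100 = 10  ⇒  r_B = 10 − 7 = 3

rB=3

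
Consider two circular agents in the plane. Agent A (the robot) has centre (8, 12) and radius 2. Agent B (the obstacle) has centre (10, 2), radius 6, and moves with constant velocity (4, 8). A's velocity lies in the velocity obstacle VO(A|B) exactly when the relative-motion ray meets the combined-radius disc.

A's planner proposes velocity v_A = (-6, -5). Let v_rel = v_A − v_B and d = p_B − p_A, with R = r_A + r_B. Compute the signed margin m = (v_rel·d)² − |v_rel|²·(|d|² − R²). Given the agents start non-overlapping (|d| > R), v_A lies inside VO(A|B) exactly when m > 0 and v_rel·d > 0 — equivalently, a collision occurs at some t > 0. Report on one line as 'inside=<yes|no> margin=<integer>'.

d = (2, -10),  |d|² = 104;  R = 2+6 = 8,  c = 104−8² = 40
v_rel = (-10, -13),  |v_rel|² = 269;  v_rel·d = (-10)·(2) + (-13)·(-10) = 110
269·t² − 220·t + 40 = 0  ⇒  m = 110² − 269·40 = 1340
m = 1340 > 0,  v_rel·d = 110 > 0  ⇒  inside

inside=yes margin=1340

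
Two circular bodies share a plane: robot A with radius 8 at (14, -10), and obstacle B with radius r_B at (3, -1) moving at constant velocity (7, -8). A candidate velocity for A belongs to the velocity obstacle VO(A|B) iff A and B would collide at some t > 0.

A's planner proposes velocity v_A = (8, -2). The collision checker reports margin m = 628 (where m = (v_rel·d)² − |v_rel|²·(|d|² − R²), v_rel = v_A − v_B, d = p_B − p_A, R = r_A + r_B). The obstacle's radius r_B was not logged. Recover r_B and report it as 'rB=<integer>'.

m = 628
d = (-11, 9);  v_rel = (1, 6),  |v_rel|² = 37
v_rel×d = (1)·(9) − (6)·(-11) = 75
since m = R²·37 − 75²:  R² = (5625 + 628) / 37 = 169
R = √169 = 13  ⇒  r_B = 13 − 8 = 5

rB=5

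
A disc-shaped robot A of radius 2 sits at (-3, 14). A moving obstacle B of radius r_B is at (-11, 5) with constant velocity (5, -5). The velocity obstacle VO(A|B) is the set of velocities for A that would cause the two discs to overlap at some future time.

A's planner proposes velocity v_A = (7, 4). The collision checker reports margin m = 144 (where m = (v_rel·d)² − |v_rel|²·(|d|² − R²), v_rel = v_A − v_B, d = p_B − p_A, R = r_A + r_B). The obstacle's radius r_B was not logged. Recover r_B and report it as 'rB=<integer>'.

m = 144
d = (-8, -9);  v_rel = (2, 9),  |v_rel|² = 85
v_rel×d = (2)·(-9) − (9)·(-8) = 54
since m = R²·85 − 54²:  R² = (2916 + 144) / 85 = 36
R = √36 = 6  ⇒  r_B = 6 − 2 = 4

rB=4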